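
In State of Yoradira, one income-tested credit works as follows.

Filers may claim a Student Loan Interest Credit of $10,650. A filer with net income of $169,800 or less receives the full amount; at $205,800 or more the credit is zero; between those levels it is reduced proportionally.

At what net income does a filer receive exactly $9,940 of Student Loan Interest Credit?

$172,200

$9,940 is 9,940/10,650 of the full $10,650, so 710/10,650 of the $36,000 range has been used: income = $169,800 + $36,000 × 710/10,650 = $172,200.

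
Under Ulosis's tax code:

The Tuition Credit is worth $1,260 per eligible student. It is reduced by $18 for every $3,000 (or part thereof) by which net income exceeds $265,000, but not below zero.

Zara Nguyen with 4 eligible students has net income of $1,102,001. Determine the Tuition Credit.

Tuition Credit: base = 4 × $1,260 = $5,040. income exceeds $265,000 by $837,001 → 280 increments × $18 = $5,040 ≥ base, so the credit is $0.

$0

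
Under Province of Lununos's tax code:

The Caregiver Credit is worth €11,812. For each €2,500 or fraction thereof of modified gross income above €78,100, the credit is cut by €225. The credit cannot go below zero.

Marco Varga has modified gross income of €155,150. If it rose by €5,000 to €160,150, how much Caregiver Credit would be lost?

€450

At €155,150 — income exceeds €78,100 by €77,050, which is 31 full-or-partial €2,500 increments; reduction = 31 × €225 = €6,975, leaving €4,837.
At €160,150 — income exceeds €78,100 by €82,050, which is 33 full-or-partial €2,500 increments; reduction = 33 × €225 = €7,425, leaving €4,387.
Lost: €4,837 − €4,387 = €450.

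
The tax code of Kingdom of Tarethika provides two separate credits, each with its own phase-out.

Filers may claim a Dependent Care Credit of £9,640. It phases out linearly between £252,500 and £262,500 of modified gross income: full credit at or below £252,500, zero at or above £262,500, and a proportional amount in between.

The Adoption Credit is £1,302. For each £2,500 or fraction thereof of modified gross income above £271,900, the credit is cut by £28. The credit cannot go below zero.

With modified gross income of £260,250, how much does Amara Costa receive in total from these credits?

£3,471

Dependent Care Credit: £260,250 is £7,750 into a £10,000 phase-out range, leaving 2,250/10,000 of the credit: £9,640 × 2,250/10,000 = £2,169.
Adoption Credit: £260,250 is at or below the £271,900 threshold, so the full £1,302 applies.
Total: £2,169 + £1,302 = £3,471.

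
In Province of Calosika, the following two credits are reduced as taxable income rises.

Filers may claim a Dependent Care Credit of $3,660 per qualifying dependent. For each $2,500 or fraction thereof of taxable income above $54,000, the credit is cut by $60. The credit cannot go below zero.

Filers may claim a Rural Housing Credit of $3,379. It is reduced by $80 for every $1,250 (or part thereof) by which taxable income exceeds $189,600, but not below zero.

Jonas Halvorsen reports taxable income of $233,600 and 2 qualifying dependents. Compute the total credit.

$3,499

Dependent Care Credit: base = 2 × $3,660 = $7,320. income exceeds $54,000 by $179,600, which is 72 full-or-partial $2,500 increments; reduction = 72 × $60 = $4,320, leaving $3,000.
Rural Housing Credit: income exceeds $189,600 by $44,000, which is 36 full-or-partial $1,250 increments; reduction = 36 × $80 = $2,880, leaving $499.
Total: $3,000 + $499 = $3,499.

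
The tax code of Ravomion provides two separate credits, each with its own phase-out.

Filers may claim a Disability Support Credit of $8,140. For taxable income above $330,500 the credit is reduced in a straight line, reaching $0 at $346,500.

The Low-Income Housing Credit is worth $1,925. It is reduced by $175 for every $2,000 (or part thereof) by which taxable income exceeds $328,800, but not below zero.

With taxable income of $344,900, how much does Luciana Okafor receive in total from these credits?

Disability Support Credit: $344,900 is $14,400 into a $16,000 phase-out range, leaving 1,600/16,000 of the credit: $8,140 × 1,600/16,000 = $814.
Low-Income Housing Credit: income exceeds $328,800 by $16,100, which is 9 full-or-partial $2,000 increments; reduction = 9 × $175 = $1,575, leaving $350.
Total: $814 + $350 = $1,164.

$1,164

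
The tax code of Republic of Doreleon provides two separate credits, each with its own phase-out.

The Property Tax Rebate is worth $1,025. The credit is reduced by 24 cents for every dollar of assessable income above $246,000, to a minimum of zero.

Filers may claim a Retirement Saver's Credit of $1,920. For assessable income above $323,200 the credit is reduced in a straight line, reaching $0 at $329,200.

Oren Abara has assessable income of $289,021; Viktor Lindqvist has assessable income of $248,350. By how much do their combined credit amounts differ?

Oren ($289,021): Property Tax Rebate: 24% of the $43,021 excess over $246,000 is $10,325.04 ≥ base, so the credit is $0. Retirement Saver's Credit: $289,021 is at or below the $323,200 threshold, so the full $1,920 applies. total $0 + $1,920 = $1,920
Viktor ($248,350): Property Tax Rebate: 24% of the $2,350 excess over $246,000 is $564; credit = $1,025 − $564 = $461. Retirement Saver's Credit: $248,350 is at or below the $323,200 threshold, so the full $1,920 applies. total $461 + $1,920 = $2,381
Difference: |$1,920 − $2,381| = $461.

$461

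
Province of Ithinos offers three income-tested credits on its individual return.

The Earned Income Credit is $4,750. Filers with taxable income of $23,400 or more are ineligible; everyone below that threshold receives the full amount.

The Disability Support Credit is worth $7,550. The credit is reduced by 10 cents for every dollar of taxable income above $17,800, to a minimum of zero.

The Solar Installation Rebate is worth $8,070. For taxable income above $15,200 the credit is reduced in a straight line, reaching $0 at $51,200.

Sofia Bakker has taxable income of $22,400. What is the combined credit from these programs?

$18,296

Earned Income Credit: $22,400 is below the $23,400 cutoff, so the full $4,750 applies.
Disability Support Credit: 10% of the $4,600 excess over $17,800 is $460; credit = $7,550 − $460 = $7,090.
Solar Installation Rebate: $22,400 is $7,200 into a $36,000 phase-out range, leaving 28,800/36,000 of the credit: $8,070 × 28,800/36,000 = $6,456.
Total: $4,750 + $7,090 + $6,456 = $18,296.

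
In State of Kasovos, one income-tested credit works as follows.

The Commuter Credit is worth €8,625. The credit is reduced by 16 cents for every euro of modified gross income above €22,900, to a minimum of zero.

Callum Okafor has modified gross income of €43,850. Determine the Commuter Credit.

€5,273

Commuter Credit: 16% of the €20,950 excess over €22,900 is €3,352; credit = €8,625 − €3,352 = €5,273.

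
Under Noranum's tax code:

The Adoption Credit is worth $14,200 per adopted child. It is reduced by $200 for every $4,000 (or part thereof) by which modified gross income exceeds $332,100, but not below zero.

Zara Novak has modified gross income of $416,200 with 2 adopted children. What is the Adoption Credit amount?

$24,000

Adoption Credit: base = 2 × $14,200 = $28,400. income exceeds $332,100 by $84,100, which is 22 full-or-partial $4,000 increments; reduction = 22 × $200 = $4,400, leaving $24,000.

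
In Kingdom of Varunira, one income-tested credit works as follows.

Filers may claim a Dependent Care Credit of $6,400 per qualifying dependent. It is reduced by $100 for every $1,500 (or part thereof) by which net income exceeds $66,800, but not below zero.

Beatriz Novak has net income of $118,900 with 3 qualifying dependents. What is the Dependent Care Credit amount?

Dependent Care Credit: base = 3 × $6,400 = $19,200. income exceeds $66,800 by $52,100, which is 35 full-or-partial $1,500 increments; reduction = 35 × $100 = $3,500, leaving $15,700.

$15,700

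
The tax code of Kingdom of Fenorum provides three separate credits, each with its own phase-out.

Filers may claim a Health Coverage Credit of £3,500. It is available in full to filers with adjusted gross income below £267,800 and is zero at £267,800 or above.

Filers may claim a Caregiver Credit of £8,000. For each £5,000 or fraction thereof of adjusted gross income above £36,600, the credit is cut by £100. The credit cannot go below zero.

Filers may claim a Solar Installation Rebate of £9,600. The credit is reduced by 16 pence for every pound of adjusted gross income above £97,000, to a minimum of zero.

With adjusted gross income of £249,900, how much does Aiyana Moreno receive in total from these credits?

£7,200

Health Coverage Credit: £249,900 is below the £267,800 cutoff, so the full £3,500 applies.
Caregiver Credit: income exceeds £36,600 by £213,300, which is 43 full-or-partial £5,000 increments; reduction = 43 × £100 = £4,300, leaving £3,700.
Solar Installation Rebate: 16% of the £152,900 excess over £97,000 is £24,464 ≥ base, so the credit is £0.
Total: £3,500 + £3,700 + £0 = £7,200.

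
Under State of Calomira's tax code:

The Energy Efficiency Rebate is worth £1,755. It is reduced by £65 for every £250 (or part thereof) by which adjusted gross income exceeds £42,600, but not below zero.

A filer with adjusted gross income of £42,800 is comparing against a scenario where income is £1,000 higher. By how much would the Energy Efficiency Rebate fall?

At £42,800 — income exceeds £42,600 by £200, which is 1 full-or-partial £250 increment; reduction = 1 × £65 = £65, leaving £1,690.
At £43,800 — income exceeds £42,600 by £1,200, which is 5 full-or-partial £250 increments; reduction = 5 × £65 = £325, leaving £1,430.
Lost: £1,690 − £1,430 = £260.

£260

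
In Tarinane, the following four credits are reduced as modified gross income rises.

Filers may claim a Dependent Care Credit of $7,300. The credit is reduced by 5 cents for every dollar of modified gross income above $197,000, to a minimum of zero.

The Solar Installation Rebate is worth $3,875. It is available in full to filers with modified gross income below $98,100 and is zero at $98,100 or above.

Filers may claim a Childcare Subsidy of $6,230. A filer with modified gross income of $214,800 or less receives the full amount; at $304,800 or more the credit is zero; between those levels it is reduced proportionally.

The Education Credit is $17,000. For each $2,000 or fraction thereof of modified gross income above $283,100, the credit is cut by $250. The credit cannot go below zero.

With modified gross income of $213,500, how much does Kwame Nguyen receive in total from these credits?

$29,705

Dependent Care Credit: 5% of the $16,500 excess over $197,000 is $825; credit = $7,300 − $825 = $6,475.
Solar Installation Rebate: $213,500 meets or exceeds the $98,100 cutoff, so the credit is $0.
Childcare Subsidy: $213,500 is at or below the $214,800 threshold, so the full $6,230 applies.
Education Credit: $213,500 is at or below the $283,100 threshold, so the full $17,000 applies.
Total: $6,475 + $0 + $6,230 + $17,000 = $29,705.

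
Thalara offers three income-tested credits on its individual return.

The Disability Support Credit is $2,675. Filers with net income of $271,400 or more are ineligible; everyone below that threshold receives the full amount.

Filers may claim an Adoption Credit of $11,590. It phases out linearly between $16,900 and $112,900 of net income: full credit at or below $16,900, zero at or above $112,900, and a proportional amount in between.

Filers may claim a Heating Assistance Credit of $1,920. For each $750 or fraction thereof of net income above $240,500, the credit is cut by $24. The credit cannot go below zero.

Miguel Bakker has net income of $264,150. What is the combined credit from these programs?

Disability Support Credit: $264,150 is below the $271,400 cutoff, so the full $2,675 applies.
Adoption Credit: $264,150 is at or above $112,900, so the credit is $0.
Heating Assistance Credit: income exceeds $240,500 by $23,650, which is 32 full-or-partial $750 increments; reduction = 32 × $24 = $768, leaving $1,152.
Total: $2,675 + $0 + $1,152 = $3,827.

$3,827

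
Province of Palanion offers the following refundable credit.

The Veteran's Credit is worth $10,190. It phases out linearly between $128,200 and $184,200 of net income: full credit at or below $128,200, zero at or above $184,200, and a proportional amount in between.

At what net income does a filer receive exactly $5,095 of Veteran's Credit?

$156,200

$5,095 is 5,095/10,190 of the full $10,190, so 5,095/10,190 of the $56,000 range has been used: income = $128,200 + $56,000 × 5,095/10,190 = $156,200.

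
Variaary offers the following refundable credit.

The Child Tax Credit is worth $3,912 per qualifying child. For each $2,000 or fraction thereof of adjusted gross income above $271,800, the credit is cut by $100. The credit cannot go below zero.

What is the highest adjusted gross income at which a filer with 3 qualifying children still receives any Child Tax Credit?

$505,800

Full credit = 3 × $3,912 = $11,736.
After 117 increments the reduction is 117 × $100 = $11,700, leaving $36; one more increment wipes it out. Increment 117 ends at excess 117 × $2,000 = $234,000, so the highest qualifying income is $271,800 + $234,000 = $505,800.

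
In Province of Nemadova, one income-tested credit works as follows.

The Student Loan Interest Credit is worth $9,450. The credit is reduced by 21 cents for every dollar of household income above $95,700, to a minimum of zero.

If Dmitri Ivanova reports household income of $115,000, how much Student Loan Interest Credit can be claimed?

Student Loan Interest Credit: 21% of the $19,300 excess over $95,700 is $4,053; credit = $9,450 − $4,053 = $5,397.

$5,397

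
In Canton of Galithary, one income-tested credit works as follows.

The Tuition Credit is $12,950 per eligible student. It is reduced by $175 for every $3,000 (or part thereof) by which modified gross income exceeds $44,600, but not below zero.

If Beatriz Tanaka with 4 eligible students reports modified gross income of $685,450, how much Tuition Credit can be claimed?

$14,350

Tuition Credit: base = 4 × $12,950 = $51,800. income exceeds $44,600 by $640,850, which is 214 full-or-partial $3,000 increments; reduction = 214 × $175 = $37,450, leaving $14,350.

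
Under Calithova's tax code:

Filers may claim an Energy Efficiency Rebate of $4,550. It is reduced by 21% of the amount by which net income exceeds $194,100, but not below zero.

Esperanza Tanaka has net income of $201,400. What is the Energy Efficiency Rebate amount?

Energy Efficiency Rebate: 21% of the $7,300 excess over $194,100 is $1,533; credit = $4,550 − $1,533 = $3,017.

$3,017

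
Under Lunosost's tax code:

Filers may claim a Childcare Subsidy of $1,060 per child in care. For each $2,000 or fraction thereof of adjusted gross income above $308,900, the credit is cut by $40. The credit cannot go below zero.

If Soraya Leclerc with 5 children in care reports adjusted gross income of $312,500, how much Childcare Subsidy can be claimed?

$5,220

Childcare Subsidy: base = 5 × $1,060 = $5,300. income exceeds $308,900 by $3,600, which is 2 full-or-partial $2,000 increments; reduction = 2 × $40 = $80, leaving $5,220.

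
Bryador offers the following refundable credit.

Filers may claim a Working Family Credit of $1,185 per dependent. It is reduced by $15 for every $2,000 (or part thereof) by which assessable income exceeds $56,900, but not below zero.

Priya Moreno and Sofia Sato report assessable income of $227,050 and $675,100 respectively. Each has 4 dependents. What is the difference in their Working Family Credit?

Priya ($227,050): Working Family Credit: base = 4 × $1,185 = $4,740. income exceeds $56,900 by $170,150, which is 86 full-or-partial $2,000 increments; reduction = 86 × $15 = $1,290, leaving $3,450.
Sofia ($675,100): Working Family Credit: base = 4 × $1,185 = $4,740. income exceeds $56,900 by $618,200, which is 310 full-or-partial $2,000 increments; reduction = 310 × $15 = $4,650, leaving $90.
Difference: |$3,450 − $90| = $3,360.

$3,360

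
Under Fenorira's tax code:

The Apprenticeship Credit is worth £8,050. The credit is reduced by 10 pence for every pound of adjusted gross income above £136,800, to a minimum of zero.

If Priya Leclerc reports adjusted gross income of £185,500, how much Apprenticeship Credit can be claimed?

£3,180

Apprenticeship Credit: 10% of the £48,700 excess over £136,800 is £4,870; credit = £8,050 − £4,870 = £3,180.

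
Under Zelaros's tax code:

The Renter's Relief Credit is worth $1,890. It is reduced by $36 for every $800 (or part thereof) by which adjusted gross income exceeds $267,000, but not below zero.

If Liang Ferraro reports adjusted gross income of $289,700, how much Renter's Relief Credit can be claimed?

Renter's Relief Credit: income exceeds $267,000 by $22,700, which is 29 full-or-partial $800 increments; reduction = 29 × $36 = $1,044, leaving $846.

$846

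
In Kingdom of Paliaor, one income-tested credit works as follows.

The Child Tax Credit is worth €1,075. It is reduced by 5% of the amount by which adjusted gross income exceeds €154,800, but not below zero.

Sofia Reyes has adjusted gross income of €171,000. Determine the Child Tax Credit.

€265

Child Tax Credit: 5% of the €16,200 excess over €154,800 is €810; credit = €1,075 − €810 = €265.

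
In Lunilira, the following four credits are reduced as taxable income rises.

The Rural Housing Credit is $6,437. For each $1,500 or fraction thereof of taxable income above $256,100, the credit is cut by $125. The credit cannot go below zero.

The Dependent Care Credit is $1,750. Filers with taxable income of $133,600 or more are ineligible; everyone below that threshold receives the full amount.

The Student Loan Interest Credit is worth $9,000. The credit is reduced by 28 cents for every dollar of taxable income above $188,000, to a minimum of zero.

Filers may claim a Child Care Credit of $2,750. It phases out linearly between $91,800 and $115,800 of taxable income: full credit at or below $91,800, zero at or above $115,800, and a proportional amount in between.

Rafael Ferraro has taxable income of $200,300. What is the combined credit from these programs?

$11,993

Rural Housing Credit: $200,300 is at or below the $256,100 threshold, so the full $6,437 applies.
Dependent Care Credit: $200,300 meets or exceeds the $133,600 cutoff, so the credit is $0.
Student Loan Interest Credit: 28% of the $12,300 excess over $188,000 is $3,444; credit = $9,000 − $3,444 = $5,556.
Child Care Credit: $200,300 is at or above $115,800, so the credit is $0.
Total: $6,437 + $0 + $5,556 + $0 = $11,993.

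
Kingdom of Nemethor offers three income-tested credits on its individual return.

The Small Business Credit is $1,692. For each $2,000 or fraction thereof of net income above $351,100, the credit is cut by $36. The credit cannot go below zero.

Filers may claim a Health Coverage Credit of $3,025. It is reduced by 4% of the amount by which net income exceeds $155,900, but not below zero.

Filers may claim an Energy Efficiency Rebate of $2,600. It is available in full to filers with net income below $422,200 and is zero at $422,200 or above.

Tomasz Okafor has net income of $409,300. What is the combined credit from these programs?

Small Business Credit: income exceeds $351,100 by $58,200, which is 30 full-or-partial $2,000 increments; reduction = 30 × $36 = $1,080, leaving $612.
Health Coverage Credit: 4% of the $253,400 excess over $155,900 is $10,136 ≥ base, so the credit is $0.
Energy Efficiency Rebate: $409,300 is below the $422,200 cutoff, so the full $2,600 applies.
Total: $612 + $0 + $2,600 = $3,212.

$3,212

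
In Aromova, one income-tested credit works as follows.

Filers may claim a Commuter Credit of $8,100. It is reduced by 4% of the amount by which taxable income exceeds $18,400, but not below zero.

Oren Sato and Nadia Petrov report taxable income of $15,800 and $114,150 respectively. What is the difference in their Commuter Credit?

$3,830

Oren ($15,800): Commuter Credit: $15,800 is at or below the $18,400 threshold, so the full $8,100 applies.
Nadia ($114,150): Commuter Credit: 4% of the $95,750 excess over $18,400 is $3,830; credit = $8,100 − $3,830 = $4,270.
Difference: |$8,100 − $4,270| = $3,830.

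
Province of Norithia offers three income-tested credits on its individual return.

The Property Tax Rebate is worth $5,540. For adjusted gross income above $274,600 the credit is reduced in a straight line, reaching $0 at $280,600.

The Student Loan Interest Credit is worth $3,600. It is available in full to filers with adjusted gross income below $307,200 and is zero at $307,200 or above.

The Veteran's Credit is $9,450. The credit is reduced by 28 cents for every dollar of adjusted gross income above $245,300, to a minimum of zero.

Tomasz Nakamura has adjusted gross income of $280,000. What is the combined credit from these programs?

$4,154

Property Tax Rebate: $280,000 is $5,400 into a $6,000 phase-out range, leaving 600/6,000 of the credit: $5,540 × 600/6,000 = $554.
Student Loan Interest Credit: $280,000 is below the $307,200 cutoff, so the full $3,600 applies.
Veteran's Credit: 28% of the $34,700 excess over $245,300 is $9,716 ≥ base, so the credit is $0.
Total: $554 + $3,600 + $0 = $4,154.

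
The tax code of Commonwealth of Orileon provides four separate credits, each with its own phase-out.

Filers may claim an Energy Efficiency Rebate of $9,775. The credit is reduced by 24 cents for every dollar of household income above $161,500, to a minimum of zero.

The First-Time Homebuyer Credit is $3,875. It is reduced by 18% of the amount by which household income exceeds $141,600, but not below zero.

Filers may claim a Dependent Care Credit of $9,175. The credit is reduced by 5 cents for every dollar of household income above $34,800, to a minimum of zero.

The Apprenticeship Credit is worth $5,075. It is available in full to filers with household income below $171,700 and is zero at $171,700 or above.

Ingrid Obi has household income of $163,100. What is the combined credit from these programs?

$17,231

Energy Efficiency Rebate: 24% of the $1,600 excess over $161,500 is $384; credit = $9,775 − $384 = $9,391.
First-Time Homebuyer Credit: 18% of the $21,500 excess over $141,600 is $3,870; credit = $3,875 − $3,870 = $5.
Dependent Care Credit: 5% of the $128,300 excess over $34,800 is $6,415; credit = $9,175 − $6,415 = $2,760.
Apprenticeship Credit: $163,100 is below the $171,700 cutoff, so the full $5,075 applies.
Total: $9,391 + $5 + $2,760 + $5,075 = $17,231.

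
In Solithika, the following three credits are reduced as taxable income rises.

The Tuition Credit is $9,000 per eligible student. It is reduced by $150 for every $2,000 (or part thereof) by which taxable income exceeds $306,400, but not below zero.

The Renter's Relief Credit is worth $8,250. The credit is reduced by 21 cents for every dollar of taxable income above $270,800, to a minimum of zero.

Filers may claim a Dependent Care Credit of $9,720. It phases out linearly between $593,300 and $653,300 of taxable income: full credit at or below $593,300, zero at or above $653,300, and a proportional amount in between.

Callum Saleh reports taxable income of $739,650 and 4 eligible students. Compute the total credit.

Tuition Credit: base = 4 × $9,000 = $36,000. income exceeds $306,400 by $433,250, which is 217 full-or-partial $2,000 increments; reduction = 217 × $150 = $32,550, leaving $3,450.
Renter's Relief Credit: 21% of the $468,850 excess over $270,800 is $98,458.50 ≥ base, so the credit is $0.
Dependent Care Credit: $739,650 is at or above $653,300, so the credit is $0.
Total: $3,450 + $0 + $0 = $3,450.

$3,450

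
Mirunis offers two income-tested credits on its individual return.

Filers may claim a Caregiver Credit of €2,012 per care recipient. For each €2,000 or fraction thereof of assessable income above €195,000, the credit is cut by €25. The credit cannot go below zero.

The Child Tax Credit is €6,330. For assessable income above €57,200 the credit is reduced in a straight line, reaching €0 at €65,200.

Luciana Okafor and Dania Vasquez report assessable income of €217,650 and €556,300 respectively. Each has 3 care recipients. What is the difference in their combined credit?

€4,225

Luciana (€217,650): Caregiver Credit: base = 3 × €2,012 = €6,036. income exceeds €195,000 by €22,650, which is 12 full-or-partial €2,000 increments; reduction = 12 × €25 = €300, leaving €5,736. Child Tax Credit: €217,650 is at or above €65,200, so the credit is €0. total €5,736 + €0 = €5,736
Dania (€556,300): Caregiver Credit: base = 3 × €2,012 = €6,036. income exceeds €195,000 by €361,300, which is 181 full-or-partial €2,000 increments; reduction = 181 × €25 = €4,525, leaving €1,511. Child Tax Credit: €556,300 is at or above €65,200, so the credit is €0. total €1,511 + €0 = €1,511
Difference: |€5,736 − €1,511| = €4,225.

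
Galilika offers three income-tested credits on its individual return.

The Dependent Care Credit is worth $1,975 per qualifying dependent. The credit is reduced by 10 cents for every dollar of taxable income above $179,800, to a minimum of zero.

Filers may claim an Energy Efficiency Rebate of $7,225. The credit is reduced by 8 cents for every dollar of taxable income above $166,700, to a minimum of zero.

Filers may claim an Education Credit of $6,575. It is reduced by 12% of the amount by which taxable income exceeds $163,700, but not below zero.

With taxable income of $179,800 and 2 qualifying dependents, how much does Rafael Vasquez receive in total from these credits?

Dependent Care Credit: base = 2 × $1,975 = $3,950. $179,800 is at or below the $179,800 threshold, so the full $3,950 applies.
Energy Efficiency Rebate: 8% of the $13,100 excess over $166,700 is $1,048; credit = $7,225 − $1,048 = $6,177.
Education Credit: 12% of the $16,100 excess over $163,700 is $1,932; credit = $6,575 − $1,932 = $4,643.
Total: $3,950 + $6,177 + $4,643 = $14,770.

$14,770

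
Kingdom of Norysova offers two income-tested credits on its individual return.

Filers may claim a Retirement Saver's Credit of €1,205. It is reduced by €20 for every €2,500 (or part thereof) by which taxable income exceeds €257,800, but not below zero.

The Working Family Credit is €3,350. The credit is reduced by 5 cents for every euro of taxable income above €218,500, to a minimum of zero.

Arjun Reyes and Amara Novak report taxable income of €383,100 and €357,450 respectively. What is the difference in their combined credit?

€220

Arjun (€383,100): Retirement Saver's Credit: income exceeds €257,800 by €125,300, which is 51 full-or-partial €2,500 increments; reduction = 51 × €20 = €1,020, leaving €185. Working Family Credit: 5% of the €164,600 excess over €218,500 is €8,230 ≥ base, so the credit is €0. total €185 + €0 = €185
Amara (€357,450): Retirement Saver's Credit: income exceeds €257,800 by €99,650, which is 40 full-or-partial €2,500 increments; reduction = 40 × €20 = €800, leaving €405. Working Family Credit: 5% of the €138,950 excess over €218,500 is €6,947.50 ≥ base, so the credit is €0. total €405 + €0 = €405
Difference: |€185 − €405| = €220.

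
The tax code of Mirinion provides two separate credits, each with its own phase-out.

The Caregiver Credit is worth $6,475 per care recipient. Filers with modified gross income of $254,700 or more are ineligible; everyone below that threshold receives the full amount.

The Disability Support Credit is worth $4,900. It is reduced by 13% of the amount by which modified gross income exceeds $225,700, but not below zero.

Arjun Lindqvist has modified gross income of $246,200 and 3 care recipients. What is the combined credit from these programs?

Caregiver Credit: base = 3 × $6,475 = $19,425. $246,200 is below the $254,700 cutoff, so the full $19,425 applies.
Disability Support Credit: 13% of the $20,500 excess over $225,700 is $2,665; credit = $4,900 − $2,665 = $2,235.
Total: $19,425 + $2,235 = $21,660.

$21,660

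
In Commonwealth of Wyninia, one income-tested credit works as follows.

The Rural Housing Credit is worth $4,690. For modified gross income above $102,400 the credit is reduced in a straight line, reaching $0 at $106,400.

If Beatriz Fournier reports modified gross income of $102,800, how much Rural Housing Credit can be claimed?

$4,221

Rural Housing Credit: $102,800 is $400 into a $4,000 phase-out range, leaving 3,600/4,000 of the credit: $4,690 × 3,600/4,000 = $4,221.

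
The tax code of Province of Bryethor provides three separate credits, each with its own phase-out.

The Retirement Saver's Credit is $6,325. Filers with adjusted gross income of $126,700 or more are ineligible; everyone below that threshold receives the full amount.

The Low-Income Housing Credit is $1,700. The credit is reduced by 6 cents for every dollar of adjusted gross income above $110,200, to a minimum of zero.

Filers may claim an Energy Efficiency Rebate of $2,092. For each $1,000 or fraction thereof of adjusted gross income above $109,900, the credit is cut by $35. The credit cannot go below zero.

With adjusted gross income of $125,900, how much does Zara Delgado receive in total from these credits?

Retirement Saver's Credit: $125,900 is below the $126,700 cutoff, so the full $6,325 applies.
Low-Income Housing Credit: 6% of the $15,700 excess over $110,200 is $942; credit = $1,700 − $942 = $758.
Energy Efficiency Rebate: income exceeds $109,900 by $16,000, which is 16 full-or-partial $1,000 increments; reduction = 16 × $35 = $560, leaving $1,532.
Total: $6,325 + $758 + $1,532 = $8,615.

$8,615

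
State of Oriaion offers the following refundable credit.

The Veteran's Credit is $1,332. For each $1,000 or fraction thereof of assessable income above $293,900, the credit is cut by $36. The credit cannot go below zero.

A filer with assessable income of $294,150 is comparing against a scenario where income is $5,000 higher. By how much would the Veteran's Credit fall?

$180

At $294,150 — income exceeds $293,900 by $250, which is 1 full-or-partial $1,000 increment; reduction = 1 × $36 = $36, leaving $1,296.
At $299,150 — income exceeds $293,900 by $5,250, which is 6 full-or-partial $1,000 increments; reduction = 6 × $36 = $216, leaving $1,116.
Lost: $1,296 − $1,116 = $180.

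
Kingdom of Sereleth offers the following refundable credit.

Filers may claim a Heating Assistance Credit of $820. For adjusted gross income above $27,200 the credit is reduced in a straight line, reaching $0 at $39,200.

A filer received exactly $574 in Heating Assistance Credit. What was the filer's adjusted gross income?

$574 is 574/820 of the full $820, so 246/820 of the $12,000 range has been used: income = $27,200 + $12,000 × 246/820 = $30,800.

$30,800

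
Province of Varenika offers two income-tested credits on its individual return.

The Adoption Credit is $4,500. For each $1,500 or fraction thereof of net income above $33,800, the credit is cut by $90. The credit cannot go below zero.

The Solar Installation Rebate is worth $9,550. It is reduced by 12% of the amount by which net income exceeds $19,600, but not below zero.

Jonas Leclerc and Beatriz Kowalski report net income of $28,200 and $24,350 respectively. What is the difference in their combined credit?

$462

Jonas ($28,200): Adoption Credit: $28,200 is at or below the $33,800 threshold, so the full $4,500 applies. Solar Installation Rebate: 12% of the $8,600 excess over $19,600 is $1,032; credit = $9,550 − $1,032 = $8,518. total $4,500 + $8,518 = $13,018
Beatriz ($24,350): Adoption Credit: $24,350 is at or below the $33,800 threshold, so the full $4,500 applies. Solar Installation Rebate: 12% of the $4,750 excess over $19,600 is $570; credit = $9,550 − $570 = $8,980. total $4,500 + $8,980 = $13,480
Difference: |$13,018 − $13,480| = $462.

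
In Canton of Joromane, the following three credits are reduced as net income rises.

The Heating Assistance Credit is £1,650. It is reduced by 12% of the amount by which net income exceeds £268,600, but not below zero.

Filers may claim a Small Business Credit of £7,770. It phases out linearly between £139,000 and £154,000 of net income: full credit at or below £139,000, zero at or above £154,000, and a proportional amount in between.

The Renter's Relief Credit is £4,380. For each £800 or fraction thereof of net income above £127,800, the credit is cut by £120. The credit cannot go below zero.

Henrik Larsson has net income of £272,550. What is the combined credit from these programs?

Heating Assistance Credit: 12% of the £3,950 excess over £268,600 is £474; credit = £1,650 − £474 = £1,176.
Small Business Credit: £272,550 is at or above £154,000, so the credit is £0.
Renter's Relief Credit: income exceeds £127,800 by £144,750 → 181 increments × £120 = £21,720 ≥ base, so the credit is £0.
Total: £1,176 + £0 + £0 = £1,176.

£1,176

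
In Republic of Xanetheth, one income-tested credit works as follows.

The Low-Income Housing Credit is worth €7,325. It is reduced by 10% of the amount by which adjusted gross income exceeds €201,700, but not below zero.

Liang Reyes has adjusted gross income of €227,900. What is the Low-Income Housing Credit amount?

€4,705

Low-Income Housing Credit: 10% of the €26,200 excess over €201,700 is €2,620; credit = €7,325 − €2,620 = €4,705.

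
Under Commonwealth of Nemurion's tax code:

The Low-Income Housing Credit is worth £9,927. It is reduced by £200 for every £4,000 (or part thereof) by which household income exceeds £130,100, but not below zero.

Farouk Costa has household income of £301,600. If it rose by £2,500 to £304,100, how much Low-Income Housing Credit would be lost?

£200

At £301,600 — income exceeds £130,100 by £171,500, which is 43 full-or-partial £4,000 increments; reduction = 43 × £200 = £8,600, leaving £1,327.
At £304,100 — income exceeds £130,100 by £174,000, which is 44 full-or-partial £4,000 increments; reduction = 44 × £200 = £8,800, leaving £1,127.
Lost: £1,327 − £1,127 = £200.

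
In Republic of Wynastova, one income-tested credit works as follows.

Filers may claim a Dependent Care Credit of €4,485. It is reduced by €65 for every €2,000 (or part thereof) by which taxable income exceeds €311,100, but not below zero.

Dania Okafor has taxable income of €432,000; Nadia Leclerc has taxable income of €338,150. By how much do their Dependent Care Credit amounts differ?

Dania (€432,000): Dependent Care Credit: income exceeds €311,100 by €120,900, which is 61 full-or-partial €2,000 increments; reduction = 61 × €65 = €3,965, leaving €520.
Nadia (€338,150): Dependent Care Credit: income exceeds €311,100 by €27,050, which is 14 full-or-partial €2,000 increments; reduction = 14 × €65 = €910, leaving €3,575.
Difference: |€520 − €3,575| = €3,055.

€3,055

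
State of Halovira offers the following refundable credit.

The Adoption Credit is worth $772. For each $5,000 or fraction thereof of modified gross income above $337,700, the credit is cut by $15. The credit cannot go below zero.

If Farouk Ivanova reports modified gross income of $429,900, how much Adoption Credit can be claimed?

Adoption Credit: income exceeds $337,700 by $92,200, which is 19 full-or-partial $5,000 increments; reduction = 19 × $15 = $285, leaving $487.

$487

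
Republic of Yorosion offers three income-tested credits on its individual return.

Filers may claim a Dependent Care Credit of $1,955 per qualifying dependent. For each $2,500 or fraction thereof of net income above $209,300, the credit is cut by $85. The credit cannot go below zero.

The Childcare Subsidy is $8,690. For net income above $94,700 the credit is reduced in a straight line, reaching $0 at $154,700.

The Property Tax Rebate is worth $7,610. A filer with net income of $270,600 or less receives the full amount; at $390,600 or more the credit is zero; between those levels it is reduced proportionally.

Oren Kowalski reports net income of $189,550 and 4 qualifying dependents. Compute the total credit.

Dependent Care Credit: base = 4 × $1,955 = $7,820. $189,550 is at or below the $209,300 threshold, so the full $7,820 applies.
Childcare Subsidy: $189,550 is at or above $154,700, so the credit is $0.
Property Tax Rebate: $189,550 is at or below the $270,600 threshold, so the full $7,610 applies.
Total: $7,820 + $0 + $7,610 = $15,430.

$15,430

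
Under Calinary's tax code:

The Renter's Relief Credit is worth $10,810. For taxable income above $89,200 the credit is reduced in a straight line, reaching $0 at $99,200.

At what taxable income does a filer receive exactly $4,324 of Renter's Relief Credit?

$95,200

$4,324 is 4,324/10,810 of the full $10,810, so 6,486/10,810 of the $10,000 range has been used: income = $89,200 + $10,000 × 6,486/10,810 = $95,200.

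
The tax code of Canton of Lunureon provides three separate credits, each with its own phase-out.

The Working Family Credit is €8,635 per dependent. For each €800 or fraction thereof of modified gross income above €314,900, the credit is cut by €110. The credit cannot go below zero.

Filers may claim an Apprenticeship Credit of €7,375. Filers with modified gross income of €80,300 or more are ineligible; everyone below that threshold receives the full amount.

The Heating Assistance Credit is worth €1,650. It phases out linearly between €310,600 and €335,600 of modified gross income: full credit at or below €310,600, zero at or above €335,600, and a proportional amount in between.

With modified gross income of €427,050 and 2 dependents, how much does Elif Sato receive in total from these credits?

Working Family Credit: base = 2 × €8,635 = €17,270. income exceeds €314,900 by €112,150, which is 141 full-or-partial €800 increments; reduction = 141 × €110 = €15,510, leaving €1,760.
Apprenticeship Credit: €427,050 meets or exceeds the €80,300 cutoff, so the credit is €0.
Heating Assistance Credit: €427,050 is at or above €335,600, so the credit is €0.
Total: €1,760 + €0 + €0 = €1,760.

€1,760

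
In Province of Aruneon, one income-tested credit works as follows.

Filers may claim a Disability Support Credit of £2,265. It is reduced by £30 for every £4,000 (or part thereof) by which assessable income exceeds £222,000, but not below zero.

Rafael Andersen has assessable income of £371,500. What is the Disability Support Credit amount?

Disability Support Credit: income exceeds £222,000 by £149,500, which is 38 full-or-partial £4,000 increments; reduction = 38 × £30 = £1,140, leaving £1,125.

£1,125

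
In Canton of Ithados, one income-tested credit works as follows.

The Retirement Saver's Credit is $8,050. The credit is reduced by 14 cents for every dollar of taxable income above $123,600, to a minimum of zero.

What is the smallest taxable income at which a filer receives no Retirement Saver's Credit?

The credit falls by 14% of each dollar above $123,600, so it reaches zero when the excess is $8,050 / 14% = $57,500: income = $123,600 + $57,500 = $181,100.

$181,100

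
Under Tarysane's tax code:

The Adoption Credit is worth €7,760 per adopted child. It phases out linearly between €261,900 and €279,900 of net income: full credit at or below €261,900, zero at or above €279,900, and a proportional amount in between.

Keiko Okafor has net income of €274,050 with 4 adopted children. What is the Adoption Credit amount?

Adoption Credit: base = 4 × €7,760 = €31,040. €274,050 is €12,150 into a €18,000 phase-out range, leaving 5,850/18,000 of the credit: €31,040 × 5,850/18,000 = €10,088.

€10,088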